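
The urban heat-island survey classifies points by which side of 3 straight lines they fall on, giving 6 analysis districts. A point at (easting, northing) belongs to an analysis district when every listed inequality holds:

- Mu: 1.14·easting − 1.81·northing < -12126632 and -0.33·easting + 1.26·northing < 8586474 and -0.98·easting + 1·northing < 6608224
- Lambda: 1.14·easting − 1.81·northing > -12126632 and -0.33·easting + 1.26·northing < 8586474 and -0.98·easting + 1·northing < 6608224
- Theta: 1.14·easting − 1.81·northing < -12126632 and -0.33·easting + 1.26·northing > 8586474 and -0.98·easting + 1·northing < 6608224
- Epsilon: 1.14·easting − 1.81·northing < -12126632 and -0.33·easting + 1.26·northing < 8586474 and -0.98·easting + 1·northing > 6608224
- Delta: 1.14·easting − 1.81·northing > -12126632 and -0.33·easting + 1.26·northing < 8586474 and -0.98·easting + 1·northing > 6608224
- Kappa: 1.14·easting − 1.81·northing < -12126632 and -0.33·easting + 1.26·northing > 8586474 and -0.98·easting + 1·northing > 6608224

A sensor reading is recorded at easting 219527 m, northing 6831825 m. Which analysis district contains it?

1.14·219527 − 1.81·6831825 = -12115342.470, which is > -12126632
-0.33·219527 + 1.26·6831825 = 8535655.590, which is < 8586474
-0.98·219527 + 1·6831825 = 6616688.540, which is > 6608224
This sign pattern matches Delta.

Delta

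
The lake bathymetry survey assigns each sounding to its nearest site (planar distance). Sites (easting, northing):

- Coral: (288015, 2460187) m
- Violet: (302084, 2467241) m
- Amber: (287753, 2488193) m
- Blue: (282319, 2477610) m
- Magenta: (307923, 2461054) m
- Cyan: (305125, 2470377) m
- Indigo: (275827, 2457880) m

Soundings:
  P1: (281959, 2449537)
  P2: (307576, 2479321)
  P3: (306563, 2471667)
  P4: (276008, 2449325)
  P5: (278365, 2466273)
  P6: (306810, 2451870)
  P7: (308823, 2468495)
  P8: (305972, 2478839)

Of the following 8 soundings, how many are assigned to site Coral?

P1 → Indigo
P2 → Cyan
P3 → Cyan
P4 → Indigo
P5 → Indigo
P6 → Magenta
P7 → Cyan
P8 → Cyan
0 of the 8 go to Coral.

0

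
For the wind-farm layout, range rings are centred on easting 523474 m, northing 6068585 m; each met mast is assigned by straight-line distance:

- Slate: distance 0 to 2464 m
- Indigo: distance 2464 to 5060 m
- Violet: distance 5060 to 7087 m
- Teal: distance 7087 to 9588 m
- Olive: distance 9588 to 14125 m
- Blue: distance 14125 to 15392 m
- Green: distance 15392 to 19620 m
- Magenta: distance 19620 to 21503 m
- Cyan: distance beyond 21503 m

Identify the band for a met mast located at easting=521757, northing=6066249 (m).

Indigo

Distance = √((521757−523474)² + (6066249−6068585)²) = √(2948089.000 + 5456896.000) = 2899.135 m.
2464 ≤ 2899.135 < 5060 → Indigo.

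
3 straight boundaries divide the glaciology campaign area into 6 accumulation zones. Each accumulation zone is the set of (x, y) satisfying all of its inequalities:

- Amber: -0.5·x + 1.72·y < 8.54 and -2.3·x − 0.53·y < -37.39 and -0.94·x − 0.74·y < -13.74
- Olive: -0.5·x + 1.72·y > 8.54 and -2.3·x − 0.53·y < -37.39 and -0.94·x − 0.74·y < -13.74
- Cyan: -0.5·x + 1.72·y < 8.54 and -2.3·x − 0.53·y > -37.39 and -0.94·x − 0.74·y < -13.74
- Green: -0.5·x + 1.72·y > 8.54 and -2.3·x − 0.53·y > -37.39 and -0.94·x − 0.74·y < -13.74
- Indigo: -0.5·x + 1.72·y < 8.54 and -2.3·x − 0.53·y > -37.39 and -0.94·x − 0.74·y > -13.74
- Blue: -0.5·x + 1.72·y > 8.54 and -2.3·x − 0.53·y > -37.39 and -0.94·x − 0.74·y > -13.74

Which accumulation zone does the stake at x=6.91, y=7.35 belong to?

-0.5·6.91 + 1.72·7.35 = 9.187, which is > 8.54
-2.3·6.91 − 0.53·7.35 = -19.788, which is > -37.39
-0.94·6.91 − 0.74·7.35 = -11.934, which is > -13.74
This sign pattern matches Blue.

Blue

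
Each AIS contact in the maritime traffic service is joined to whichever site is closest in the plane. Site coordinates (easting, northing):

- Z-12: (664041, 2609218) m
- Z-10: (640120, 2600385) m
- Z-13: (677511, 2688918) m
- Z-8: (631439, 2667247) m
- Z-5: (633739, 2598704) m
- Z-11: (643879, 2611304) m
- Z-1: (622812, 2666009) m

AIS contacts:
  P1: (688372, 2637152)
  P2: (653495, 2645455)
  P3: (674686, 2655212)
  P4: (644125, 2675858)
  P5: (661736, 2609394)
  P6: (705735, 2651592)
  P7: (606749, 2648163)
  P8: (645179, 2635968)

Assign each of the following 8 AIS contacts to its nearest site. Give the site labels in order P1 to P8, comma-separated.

P1 → Z-12 (d²=1372305917.00)
P2 → Z-8 (d²=961358400.00)
P3 → Z-13 (d²=1144075061.00)
P4 → Z-8 (d²=235083917.00)
P5 → Z-12 (d²=5344001.00)
P6 → Z-13 (d²=2189824452.00)
P7 → Z-1 (d²=576499685.00)
P8 → Z-11 (d²=610002896.00)

Z-12, Z-8, Z-13, Z-8, Z-12, Z-13, Z-1, Z-11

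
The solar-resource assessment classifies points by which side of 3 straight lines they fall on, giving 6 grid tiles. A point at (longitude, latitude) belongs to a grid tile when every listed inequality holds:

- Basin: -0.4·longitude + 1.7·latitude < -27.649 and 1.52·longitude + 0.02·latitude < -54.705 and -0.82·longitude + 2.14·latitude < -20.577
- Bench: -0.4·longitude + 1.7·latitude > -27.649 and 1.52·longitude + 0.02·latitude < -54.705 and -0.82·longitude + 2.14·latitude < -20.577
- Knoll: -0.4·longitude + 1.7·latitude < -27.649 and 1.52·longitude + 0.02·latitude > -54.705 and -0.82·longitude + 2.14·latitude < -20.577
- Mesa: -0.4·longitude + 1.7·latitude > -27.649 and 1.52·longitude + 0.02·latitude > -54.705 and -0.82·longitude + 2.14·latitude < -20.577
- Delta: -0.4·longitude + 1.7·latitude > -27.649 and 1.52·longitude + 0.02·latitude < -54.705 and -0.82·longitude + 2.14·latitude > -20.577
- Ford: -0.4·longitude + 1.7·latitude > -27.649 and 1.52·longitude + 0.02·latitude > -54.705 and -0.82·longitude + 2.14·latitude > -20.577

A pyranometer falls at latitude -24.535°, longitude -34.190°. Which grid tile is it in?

Knoll

-0.4·-34.190 + 1.7·-24.535 = -28.033, which is < -27.649
1.52·-34.190 + 0.02·-24.535 = -52.459, which is > -54.705
-0.82·-34.190 + 2.14·-24.535 = -24.469, which is < -20.577
This sign pattern matches Knoll.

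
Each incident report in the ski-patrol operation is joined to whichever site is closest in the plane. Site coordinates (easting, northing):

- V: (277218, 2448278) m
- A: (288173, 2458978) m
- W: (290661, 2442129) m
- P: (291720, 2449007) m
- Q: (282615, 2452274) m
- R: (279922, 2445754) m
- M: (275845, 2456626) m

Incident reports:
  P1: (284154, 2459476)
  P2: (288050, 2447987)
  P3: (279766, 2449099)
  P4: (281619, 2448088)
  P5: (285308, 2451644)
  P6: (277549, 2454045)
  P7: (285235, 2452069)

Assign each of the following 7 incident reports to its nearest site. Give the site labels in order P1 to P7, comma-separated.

P1 → A (d²=16400365.00)
P2 → P (d²=14509300.00)
P3 → V (d²=7166345.00)
P4 → R (d²=8327365.00)
P5 → Q (d²=7649149.00)
P6 → M (d²=9565177.00)
P7 → Q (d²=6906425.00)

A, P, V, R, Q, M, Q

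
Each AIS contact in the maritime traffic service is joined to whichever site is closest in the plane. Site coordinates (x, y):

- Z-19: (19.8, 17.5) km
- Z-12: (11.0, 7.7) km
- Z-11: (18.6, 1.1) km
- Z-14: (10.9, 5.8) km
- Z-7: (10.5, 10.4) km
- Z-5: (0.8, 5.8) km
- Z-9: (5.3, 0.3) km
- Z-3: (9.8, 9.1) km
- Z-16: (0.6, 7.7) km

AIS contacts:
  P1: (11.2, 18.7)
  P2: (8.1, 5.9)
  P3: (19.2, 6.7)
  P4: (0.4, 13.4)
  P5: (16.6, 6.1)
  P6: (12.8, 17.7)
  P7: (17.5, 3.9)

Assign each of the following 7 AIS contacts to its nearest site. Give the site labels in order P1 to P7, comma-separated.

Z-7, Z-14, Z-11, Z-16, Z-11, Z-19, Z-11

P1 → Z-7 (d²=69.38)
P2 → Z-14 (d²=7.85)
P3 → Z-11 (d²=31.72)
P4 → Z-16 (d²=32.53)
P5 → Z-11 (d²=29.00)
P6 → Z-19 (d²=49.04)
P7 → Z-11 (d²=9.05)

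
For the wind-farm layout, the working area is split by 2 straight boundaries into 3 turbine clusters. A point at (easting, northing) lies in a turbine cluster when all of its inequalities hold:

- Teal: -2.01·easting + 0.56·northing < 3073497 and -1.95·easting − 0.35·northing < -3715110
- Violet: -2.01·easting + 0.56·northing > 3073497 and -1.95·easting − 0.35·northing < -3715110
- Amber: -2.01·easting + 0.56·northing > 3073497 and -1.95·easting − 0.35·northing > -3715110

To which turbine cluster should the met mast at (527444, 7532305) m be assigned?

-2.01·527444 + 0.56·7532305 = 3157928.360, which is > 3073497
-1.95·527444 − 0.35·7532305 = -3664822.550, which is > -3715110
This sign pattern matches Amber.

Amber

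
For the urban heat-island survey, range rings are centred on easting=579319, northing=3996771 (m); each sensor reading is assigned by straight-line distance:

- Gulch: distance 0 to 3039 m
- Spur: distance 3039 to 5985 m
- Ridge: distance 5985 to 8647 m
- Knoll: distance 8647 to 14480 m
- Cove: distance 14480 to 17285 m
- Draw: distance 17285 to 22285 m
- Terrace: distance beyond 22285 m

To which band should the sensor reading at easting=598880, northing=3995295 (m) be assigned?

Draw

Distance = √((598880−579319)² + (3995295−3996771)²) = √(382632721.000 + 2178576.000) = 19616.608 m.
17285 ≤ 19616.608 < 22285 → Draw.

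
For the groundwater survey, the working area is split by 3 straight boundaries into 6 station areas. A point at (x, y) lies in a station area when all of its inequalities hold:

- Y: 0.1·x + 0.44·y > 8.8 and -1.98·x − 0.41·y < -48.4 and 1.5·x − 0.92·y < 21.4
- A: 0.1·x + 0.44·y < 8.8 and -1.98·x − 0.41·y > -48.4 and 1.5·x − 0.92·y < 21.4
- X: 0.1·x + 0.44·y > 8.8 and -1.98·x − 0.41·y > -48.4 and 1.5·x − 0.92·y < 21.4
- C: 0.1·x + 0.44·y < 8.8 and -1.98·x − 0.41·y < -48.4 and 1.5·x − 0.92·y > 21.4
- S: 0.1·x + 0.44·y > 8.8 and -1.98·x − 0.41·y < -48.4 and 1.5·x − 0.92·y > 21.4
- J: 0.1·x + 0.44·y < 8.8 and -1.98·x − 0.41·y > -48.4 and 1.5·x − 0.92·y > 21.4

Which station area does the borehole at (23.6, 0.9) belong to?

0.1·23.6 + 0.44·0.9 = 2.756, which is < 8.8
-1.98·23.6 − 0.41·0.9 = -47.097, which is > -48.4
1.5·23.6 − 0.92·0.9 = 34.572, which is > 21.4
This sign pattern matches J.

J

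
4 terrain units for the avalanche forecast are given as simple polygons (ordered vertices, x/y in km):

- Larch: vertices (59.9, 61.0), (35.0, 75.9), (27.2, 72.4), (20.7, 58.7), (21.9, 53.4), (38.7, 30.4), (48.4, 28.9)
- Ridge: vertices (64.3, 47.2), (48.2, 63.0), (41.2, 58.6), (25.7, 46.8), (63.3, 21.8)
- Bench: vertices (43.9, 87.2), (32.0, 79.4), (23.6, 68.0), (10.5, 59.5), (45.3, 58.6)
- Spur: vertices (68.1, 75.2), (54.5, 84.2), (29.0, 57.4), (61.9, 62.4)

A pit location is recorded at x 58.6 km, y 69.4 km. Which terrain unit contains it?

Cast a ray rightward from (58.6, 69.4). For each polygon, the edges (by vertex number in listed order) whose endpoints lie on opposite sides of y = 69.4, where each meets that height, and whether that is right or left of the point:
Larch: 1–2 at x≈45.86 (left), 3–4 at x≈25.78 (left) → 0 crossings.
Ridge: no edge straddles that height → 0 crossings.
Bench: 2–3 at x≈24.63 (left), 5–1 at x≈44.77 (left) → 0 crossings.
Spur: 2–3 at x≈40.42 (left), 4–1 at x≈65.29 (right) → 1 crossing.
Only Spur has an odd count, so the point is inside Spur.

Spur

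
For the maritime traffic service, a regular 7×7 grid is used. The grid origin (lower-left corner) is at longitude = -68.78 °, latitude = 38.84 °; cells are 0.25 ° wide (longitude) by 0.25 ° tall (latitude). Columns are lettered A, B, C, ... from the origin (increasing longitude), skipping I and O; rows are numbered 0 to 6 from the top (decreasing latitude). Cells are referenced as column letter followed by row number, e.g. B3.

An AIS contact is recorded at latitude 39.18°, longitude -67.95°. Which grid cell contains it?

Column index: ⌊(-67.95 − -68.78) / 0.25⌋ = ⌊3.320⌋ = 3 → column D
Row offset from origin: ⌊(39.18 − 38.84) / 0.25⌋ = ⌊1.360⌋ = 1 → row 5 (counted from top)

D5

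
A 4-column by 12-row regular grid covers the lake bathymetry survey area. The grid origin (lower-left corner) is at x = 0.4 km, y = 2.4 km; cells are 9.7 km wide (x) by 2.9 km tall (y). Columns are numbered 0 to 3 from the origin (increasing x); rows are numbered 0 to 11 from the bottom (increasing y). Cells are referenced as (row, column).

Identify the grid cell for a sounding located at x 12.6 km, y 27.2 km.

(8, 1)

Column index: ⌊(12.6 − 0.4) / 9.7⌋ = ⌊1.258⌋ = 1
Row offset from origin: ⌊(27.2 − 2.4) / 2.9⌋ = ⌊8.552⌋ = 8 → row 8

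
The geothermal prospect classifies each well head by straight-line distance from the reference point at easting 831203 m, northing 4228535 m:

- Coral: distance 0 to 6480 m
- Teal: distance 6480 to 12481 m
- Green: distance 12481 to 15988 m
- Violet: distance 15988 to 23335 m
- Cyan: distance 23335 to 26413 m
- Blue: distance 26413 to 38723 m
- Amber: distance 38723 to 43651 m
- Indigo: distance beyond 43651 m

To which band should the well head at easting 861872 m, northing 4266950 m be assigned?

Indigo

Distance = √((861872−831203)² + (4266950−4228535)²) = √(940587561.000 + 1475712225.000) = 49155.872 m.
43651 ≤ 49155.872 < ∞ → Indigo.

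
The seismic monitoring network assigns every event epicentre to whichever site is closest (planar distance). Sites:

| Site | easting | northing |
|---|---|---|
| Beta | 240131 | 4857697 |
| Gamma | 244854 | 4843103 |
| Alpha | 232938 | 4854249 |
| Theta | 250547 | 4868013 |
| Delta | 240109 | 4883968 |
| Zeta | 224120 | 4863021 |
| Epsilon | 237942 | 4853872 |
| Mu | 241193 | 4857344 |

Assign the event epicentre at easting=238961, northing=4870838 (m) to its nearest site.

Squared distances to each site:
Beta: 174054781.000; Gamma: 803957674.000; Alpha: 311471450.000; Theta: 142216021.000; Delta: 173714804.000; Zeta: 281360770.000; Epsilon: 288883517.000; Mu: 187069860.000.
Minimum at Theta.

Theta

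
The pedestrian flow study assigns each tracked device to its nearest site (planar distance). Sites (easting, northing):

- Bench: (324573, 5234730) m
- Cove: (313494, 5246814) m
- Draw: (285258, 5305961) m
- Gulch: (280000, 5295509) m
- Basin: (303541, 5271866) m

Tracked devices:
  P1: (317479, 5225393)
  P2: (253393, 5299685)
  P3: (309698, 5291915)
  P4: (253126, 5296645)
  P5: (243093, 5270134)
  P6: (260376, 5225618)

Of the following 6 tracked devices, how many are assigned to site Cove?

1

P1 → Bench
P2 → Gulch
P3 → Basin
P4 → Gulch
P5 → Gulch
P6 → Cove
1 of the 6 goes to Cove.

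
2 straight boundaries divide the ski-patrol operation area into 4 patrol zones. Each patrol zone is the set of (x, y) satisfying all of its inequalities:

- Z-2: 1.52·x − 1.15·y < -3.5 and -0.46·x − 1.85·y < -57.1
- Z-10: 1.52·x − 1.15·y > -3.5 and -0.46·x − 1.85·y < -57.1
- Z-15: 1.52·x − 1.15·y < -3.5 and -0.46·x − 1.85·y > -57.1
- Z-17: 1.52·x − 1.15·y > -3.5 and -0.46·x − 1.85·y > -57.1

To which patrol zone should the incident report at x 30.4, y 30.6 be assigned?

Z-10

1.52·30.4 − 1.15·30.6 = 11.018, which is > -3.5
-0.46·30.4 − 1.85·30.6 = -70.594, which is < -57.1
This sign pattern matches Z-10.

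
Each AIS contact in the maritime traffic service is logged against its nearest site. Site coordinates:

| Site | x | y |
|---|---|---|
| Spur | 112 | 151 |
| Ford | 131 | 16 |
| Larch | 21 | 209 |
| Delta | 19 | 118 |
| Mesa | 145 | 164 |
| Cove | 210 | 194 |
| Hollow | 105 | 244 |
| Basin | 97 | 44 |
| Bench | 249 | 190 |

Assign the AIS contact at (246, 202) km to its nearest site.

Bench

Squared distances to each site:
Spur: 20557.000; Ford: 47821.000; Larch: 50674.000; Delta: 58585.000; Mesa: 11645.000; Cove: 1360.000; Hollow: 21645.000; Basin: 47165.000; Bench: 153.000.
Minimum at Bench.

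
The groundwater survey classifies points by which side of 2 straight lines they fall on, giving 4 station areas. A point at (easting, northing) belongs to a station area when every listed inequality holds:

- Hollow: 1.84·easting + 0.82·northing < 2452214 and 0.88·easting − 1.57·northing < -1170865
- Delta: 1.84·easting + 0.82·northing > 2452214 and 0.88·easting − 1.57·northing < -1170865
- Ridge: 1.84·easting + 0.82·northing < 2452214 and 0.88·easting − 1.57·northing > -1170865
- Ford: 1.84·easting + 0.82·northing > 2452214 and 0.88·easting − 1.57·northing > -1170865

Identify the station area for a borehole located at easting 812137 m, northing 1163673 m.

1.84·812137 + 0.82·1163673 = 2448543.940, which is < 2452214
0.88·812137 − 1.57·1163673 = -1112286.050, which is > -1170865
This sign pattern matches Ridge.

Ridge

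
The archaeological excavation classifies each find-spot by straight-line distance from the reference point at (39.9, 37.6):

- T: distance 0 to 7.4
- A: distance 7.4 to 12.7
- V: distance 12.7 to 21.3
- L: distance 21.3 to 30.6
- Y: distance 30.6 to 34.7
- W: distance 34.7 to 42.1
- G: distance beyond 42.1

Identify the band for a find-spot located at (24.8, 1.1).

Distance = √((24.8−39.9)² + (1.1−37.6)²) = √(228.010 + 1332.250) = 39.500.
34.7 ≤ 39.500 < 42.1 → W.

W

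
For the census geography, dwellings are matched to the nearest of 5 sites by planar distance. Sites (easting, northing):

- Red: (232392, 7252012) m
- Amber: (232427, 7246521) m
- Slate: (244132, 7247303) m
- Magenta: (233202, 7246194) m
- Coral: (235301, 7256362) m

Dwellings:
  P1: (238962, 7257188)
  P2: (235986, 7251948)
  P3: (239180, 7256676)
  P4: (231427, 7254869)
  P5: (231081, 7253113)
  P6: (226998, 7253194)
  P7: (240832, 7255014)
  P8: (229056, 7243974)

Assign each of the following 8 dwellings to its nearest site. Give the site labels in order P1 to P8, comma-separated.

P1 → Coral (d²=14085197.00)
P2 → Red (d²=12920932.00)
P3 → Coral (d²=15145237.00)
P4 → Red (d²=9093674.00)
P5 → Red (d²=2930922.00)
P6 → Red (d²=30492360.00)
P7 → Coral (d²=32409065.00)
P8 → Amber (d²=17850850.00)

Coral, Red, Coral, Red, Red, Red, Coral, Amber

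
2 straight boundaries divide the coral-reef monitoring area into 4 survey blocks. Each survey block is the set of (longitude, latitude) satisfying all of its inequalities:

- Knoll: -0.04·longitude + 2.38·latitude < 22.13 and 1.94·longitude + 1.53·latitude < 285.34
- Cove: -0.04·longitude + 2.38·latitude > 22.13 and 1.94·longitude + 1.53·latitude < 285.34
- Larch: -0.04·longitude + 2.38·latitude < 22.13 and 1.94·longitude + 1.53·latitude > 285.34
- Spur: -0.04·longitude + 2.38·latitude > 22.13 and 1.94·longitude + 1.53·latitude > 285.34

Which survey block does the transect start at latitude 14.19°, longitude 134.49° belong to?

Cove

-0.04·134.49 + 2.38·14.19 = 28.393, which is > 22.13
1.94·134.49 + 1.53·14.19 = 282.621, which is < 285.34
This sign pattern matches Cove.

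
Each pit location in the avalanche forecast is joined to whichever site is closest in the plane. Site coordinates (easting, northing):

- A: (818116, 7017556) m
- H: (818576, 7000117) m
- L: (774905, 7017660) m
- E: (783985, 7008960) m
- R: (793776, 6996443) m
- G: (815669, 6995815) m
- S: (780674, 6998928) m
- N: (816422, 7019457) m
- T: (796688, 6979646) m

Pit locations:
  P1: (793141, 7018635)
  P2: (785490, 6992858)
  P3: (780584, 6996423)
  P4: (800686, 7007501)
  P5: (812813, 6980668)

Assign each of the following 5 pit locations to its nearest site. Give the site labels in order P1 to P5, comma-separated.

E, S, S, R, G

P1 → E (d²=177437961.00)
P2 → S (d²=60038756.00)
P3 → S (d²=6283125.00)
P4 → R (d²=170027464.00)
P5 → G (d²=237588345.00)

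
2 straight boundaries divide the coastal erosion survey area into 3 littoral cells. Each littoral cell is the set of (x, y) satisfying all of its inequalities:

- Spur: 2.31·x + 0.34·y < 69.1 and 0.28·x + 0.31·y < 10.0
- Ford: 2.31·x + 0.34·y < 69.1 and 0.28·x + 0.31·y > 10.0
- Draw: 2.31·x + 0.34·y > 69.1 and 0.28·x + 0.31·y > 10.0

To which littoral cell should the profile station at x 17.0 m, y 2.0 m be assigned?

Spur

2.31·17.0 + 0.34·2.0 = 39.950, which is < 69.1
0.28·17.0 + 0.31·2.0 = 5.380, which is < 10.0
This sign pattern matches Spur.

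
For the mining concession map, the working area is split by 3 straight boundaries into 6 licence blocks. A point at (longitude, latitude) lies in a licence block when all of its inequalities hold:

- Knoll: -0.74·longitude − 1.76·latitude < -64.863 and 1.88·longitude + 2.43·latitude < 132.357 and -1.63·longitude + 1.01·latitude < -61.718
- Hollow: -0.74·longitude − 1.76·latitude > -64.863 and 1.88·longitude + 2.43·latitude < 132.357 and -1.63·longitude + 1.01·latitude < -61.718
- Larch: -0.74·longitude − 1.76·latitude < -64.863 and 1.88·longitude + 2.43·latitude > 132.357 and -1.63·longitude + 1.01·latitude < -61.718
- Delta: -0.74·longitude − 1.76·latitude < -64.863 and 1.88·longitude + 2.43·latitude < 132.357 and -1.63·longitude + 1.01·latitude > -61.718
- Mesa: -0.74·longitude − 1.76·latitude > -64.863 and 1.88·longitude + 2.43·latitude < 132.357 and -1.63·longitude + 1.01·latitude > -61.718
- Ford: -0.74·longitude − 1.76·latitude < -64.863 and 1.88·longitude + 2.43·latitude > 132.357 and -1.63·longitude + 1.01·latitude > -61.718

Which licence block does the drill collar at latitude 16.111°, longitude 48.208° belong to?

Hollow

-0.74·48.208 − 1.76·16.111 = -64.029, which is > -64.863
1.88·48.208 + 2.43·16.111 = 129.781, which is < 132.357
-1.63·48.208 + 1.01·16.111 = -62.307, which is < -61.718
This sign pattern matches Hollow.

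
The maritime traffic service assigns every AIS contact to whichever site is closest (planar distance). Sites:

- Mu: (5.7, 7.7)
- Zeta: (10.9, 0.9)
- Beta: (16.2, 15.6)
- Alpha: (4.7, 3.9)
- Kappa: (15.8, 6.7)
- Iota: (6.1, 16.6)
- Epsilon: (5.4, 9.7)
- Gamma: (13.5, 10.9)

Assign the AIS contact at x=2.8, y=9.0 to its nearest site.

Epsilon

Squared distances to each site:
Mu: 10.100; Zeta: 131.220; Beta: 223.120; Alpha: 29.620; Kappa: 174.290; Iota: 68.650; Epsilon: 7.250; Gamma: 118.100.
Minimum at Epsilon.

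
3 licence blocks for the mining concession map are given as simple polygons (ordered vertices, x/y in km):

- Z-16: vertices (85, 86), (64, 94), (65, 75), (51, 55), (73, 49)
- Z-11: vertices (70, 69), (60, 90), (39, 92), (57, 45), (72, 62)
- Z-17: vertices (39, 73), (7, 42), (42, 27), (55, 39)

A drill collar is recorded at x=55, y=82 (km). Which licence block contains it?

Cast a ray rightward from (55, 82). For each polygon, the edges (by vertex number in listed order) whose endpoints lie on opposite sides of y = 82, where each meets that height, and whether that is right or left of the point:
Z-16: 2–3 at x≈64.6 (right), 5–1 at x≈83.7 (right) → 2 crossings.
Z-11: 1–2 at x≈63.8 (right), 3–4 at x≈42.8 (left) → 1 crossing.
Z-17: no edge straddles that height → 0 crossings.
Only Z-11 has an odd count, so the point is inside Z-11.

Z-11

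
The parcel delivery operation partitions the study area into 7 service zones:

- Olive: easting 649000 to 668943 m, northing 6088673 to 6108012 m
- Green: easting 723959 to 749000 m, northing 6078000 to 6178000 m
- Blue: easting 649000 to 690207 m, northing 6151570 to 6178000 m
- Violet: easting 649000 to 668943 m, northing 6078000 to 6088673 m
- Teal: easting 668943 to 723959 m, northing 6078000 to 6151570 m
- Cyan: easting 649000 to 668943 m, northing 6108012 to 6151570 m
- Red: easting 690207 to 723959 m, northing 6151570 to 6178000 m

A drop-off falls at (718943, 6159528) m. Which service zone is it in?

The point has easting = 718943 and northing = 6159528.
Only Red satisfies 690207 ≤ easting ≤ 723959 and 6151570 ≤ northing ≤ 6178000.

Red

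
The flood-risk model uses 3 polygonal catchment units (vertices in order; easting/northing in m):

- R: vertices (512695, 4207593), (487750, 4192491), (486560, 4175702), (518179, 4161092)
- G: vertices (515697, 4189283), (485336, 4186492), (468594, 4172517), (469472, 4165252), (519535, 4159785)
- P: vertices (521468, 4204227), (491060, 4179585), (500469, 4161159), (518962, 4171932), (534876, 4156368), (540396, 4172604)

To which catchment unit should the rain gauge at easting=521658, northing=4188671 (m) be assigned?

P

Cast a ray rightward from (521658, 4188671). For each polygon, the edges (by vertex number in listed order) whose endpoints lie on opposite sides of northing = 4188671, where each meets that height, and whether that is right or left of the point:
R: 2–3 at easting≈487479.2 (left), 4–1 at easting≈514926.5 (left) → 0 crossings.
G: 1–2 at easting≈509039.6 (left), 5–1 at easting≈515776.6 (left) → 0 crossings.
P: 1–2 at easting≈502272.0 (left), 6–1 at easting≈530779.1 (right) → 1 crossing.
Only P has an odd count, so the point is inside P.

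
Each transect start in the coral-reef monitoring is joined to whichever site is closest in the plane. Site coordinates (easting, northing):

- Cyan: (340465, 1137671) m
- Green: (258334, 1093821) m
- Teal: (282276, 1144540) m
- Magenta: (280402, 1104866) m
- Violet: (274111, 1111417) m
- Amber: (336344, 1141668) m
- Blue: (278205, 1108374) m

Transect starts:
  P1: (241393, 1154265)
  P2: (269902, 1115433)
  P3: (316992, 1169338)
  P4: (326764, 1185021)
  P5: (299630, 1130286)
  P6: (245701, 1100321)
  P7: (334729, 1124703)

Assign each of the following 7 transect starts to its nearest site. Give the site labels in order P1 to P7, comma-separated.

Teal, Violet, Amber, Amber, Teal, Green, Cyan

P1 → Teal (d²=1765995314.00)
P2 → Violet (d²=33843937.00)
P3 → Amber (d²=1140128804.00)
P4 → Amber (d²=1971259009.00)
P5 → Teal (d²=504337832.00)
P6 → Green (d²=201842689.00)
P7 → Cyan (d²=201070720.00)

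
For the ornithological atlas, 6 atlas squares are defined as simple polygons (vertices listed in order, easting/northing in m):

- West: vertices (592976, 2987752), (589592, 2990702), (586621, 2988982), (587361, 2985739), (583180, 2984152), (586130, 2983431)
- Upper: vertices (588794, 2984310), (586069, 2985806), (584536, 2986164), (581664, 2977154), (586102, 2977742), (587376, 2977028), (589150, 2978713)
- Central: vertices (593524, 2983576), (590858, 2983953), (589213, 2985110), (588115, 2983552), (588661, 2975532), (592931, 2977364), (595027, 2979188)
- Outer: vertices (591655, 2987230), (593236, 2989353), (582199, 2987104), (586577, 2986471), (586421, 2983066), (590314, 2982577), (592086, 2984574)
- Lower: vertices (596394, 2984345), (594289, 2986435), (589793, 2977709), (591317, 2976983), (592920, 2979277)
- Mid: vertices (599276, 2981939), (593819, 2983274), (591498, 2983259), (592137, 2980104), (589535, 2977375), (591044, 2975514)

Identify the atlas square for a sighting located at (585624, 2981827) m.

Upper

Cast a ray rightward from (585624, 2981827). For each polygon, the edges (by vertex number in listed order) whose endpoints lie on opposite sides of northing = 2981827, where each meets that height, and whether that is right or left of the point:
West: no edge straddles that height → 0 crossings.
Upper: 3–4 at easting≈583153.6 (left), 7–1 at easting≈588951.9 (right) → 1 crossing.
Central: 4–5 at easting≈588232.4 (right), 7–1 at easting≈594123.1 (right) → 2 crossings.
Outer: no edge straddles that height → 0 crossings.
Lower: 2–3 at easting≈591914.8 (right), 5–1 at easting≈594668.0 (right) → 2 crossings.
Mid: 3–4 at easting≈591788.0 (right), 6–1 at easting≈599132.5 (right) → 2 crossings.
Only Upper has an odd count, so the point is inside Upper.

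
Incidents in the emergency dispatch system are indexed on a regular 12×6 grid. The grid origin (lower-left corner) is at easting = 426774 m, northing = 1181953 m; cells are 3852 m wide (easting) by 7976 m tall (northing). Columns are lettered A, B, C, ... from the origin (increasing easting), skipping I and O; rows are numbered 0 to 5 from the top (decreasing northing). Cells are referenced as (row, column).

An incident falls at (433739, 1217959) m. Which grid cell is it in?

(1, B)

Column index: ⌊(433739 − 426774) / 3852⌋ = ⌊1.808⌋ = 1 → column B
Row offset from origin: ⌊(1217959 − 1181953) / 7976⌋ = ⌊4.514⌋ = 4 → row 1 (counted from top)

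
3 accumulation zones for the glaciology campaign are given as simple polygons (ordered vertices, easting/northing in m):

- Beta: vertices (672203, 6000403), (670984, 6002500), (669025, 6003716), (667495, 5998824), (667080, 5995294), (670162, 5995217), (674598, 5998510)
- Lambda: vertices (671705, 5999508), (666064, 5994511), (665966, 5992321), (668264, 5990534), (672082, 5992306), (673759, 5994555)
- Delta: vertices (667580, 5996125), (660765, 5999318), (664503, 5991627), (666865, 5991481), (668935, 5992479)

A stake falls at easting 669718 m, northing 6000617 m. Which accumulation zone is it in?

Cast a ray rightward from (669718, 6000617). For each polygon, the edges (by vertex number in listed order) whose endpoints lie on opposite sides of northing = 6000617, where each meets that height, and whether that is right or left of the point:
Beta: 1–2 at easting≈672078.6 (right), 3–4 at easting≈668055.8 (left) → 1 crossing.
Lambda: no edge straddles that height → 0 crossings.
Delta: no edge straddles that height → 0 crossings.
Only Beta has an odd count, so the point is inside Beta.

Beta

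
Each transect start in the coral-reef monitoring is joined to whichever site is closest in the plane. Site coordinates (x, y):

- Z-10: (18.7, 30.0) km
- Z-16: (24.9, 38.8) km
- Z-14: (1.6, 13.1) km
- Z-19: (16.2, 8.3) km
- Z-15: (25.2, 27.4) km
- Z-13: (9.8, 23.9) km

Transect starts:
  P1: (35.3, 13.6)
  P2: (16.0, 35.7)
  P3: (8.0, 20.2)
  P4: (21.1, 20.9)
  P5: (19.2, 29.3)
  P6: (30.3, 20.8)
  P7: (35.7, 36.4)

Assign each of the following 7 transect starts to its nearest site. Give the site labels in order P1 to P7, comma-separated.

P1 → Z-15 (d²=292.45)
P2 → Z-10 (d²=39.78)
P3 → Z-13 (d²=16.93)
P4 → Z-15 (d²=59.06)
P5 → Z-10 (d²=0.74)
P6 → Z-15 (d²=69.57)
P7 → Z-16 (d²=122.40)

Z-15, Z-10, Z-13, Z-15, Z-10, Z-15, Z-16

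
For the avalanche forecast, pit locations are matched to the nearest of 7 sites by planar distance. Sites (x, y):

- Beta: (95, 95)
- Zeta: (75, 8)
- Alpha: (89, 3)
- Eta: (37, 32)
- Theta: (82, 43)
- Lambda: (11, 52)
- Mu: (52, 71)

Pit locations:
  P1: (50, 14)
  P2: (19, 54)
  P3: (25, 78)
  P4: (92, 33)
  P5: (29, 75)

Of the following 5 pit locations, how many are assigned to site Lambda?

1

P1 → Eta
P2 → Lambda
P3 → Mu
P4 → Theta
P5 → Mu
1 of the 5 goes to Lambda.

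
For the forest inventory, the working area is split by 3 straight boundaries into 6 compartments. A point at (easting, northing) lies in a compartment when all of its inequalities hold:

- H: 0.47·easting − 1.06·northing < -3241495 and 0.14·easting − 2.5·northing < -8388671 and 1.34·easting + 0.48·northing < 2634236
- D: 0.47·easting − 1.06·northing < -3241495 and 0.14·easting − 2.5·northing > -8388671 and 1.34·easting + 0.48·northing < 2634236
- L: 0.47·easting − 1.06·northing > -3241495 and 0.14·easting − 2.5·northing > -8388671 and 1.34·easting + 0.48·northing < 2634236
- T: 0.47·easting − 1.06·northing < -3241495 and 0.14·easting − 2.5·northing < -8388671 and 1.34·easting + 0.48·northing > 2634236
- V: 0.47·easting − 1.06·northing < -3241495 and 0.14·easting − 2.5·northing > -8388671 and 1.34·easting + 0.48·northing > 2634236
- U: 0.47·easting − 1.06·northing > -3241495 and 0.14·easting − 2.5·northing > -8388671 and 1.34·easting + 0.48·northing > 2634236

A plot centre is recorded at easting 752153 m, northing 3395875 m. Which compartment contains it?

V

0.47·752153 − 1.06·3395875 = -3246115.590, which is < -3241495
0.14·752153 − 2.5·3395875 = -8384386.080, which is > -8388671
1.34·752153 + 0.48·3395875 = 2637905.020, which is > 2634236
This sign pattern matches V.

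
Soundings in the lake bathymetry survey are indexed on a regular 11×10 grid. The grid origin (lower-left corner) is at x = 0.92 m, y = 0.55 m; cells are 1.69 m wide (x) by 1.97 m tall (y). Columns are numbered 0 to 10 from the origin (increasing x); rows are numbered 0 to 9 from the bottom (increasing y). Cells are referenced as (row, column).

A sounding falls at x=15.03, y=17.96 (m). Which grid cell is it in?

Column index: ⌊(15.03 − 0.92) / 1.69⌋ = ⌊8.349⌋ = 8
Row offset from origin: ⌊(17.96 − 0.55) / 1.97⌋ = ⌊8.838⌋ = 8 → row 8

(8, 8)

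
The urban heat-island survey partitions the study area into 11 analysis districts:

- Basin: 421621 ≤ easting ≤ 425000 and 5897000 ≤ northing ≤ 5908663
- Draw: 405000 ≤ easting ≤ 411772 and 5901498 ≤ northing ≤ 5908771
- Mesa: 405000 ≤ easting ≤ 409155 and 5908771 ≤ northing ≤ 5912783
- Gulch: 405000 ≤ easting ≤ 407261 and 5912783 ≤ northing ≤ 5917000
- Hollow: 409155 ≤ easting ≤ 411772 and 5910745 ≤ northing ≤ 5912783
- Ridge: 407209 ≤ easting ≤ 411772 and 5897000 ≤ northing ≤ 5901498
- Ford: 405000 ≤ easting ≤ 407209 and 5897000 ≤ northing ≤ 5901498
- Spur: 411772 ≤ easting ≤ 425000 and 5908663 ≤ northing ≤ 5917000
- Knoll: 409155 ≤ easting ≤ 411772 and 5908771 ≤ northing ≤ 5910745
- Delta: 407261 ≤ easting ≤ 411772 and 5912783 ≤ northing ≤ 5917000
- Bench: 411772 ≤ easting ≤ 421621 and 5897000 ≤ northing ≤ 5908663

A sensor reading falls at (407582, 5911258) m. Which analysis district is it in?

The point has easting = 407582 and northing = 5911258.
Only Mesa satisfies 405000 ≤ easting ≤ 409155 and 5908771 ≤ northing ≤ 5912783.

Mesa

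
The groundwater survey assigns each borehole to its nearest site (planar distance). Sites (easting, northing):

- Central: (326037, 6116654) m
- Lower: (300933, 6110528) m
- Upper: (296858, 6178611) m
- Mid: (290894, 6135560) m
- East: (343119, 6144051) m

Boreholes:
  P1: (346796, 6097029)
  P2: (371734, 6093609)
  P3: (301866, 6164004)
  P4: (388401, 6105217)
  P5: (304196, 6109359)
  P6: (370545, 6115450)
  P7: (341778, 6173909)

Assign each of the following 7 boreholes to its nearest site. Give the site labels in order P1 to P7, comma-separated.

P1 → Central (d²=816076706.00)
P2 → Central (d²=2619287834.00)
P3 → Upper (d²=238444513.00)
P4 → East (d²=3558539080.00)
P5 → Lower (d²=12013730.00)
P6 → East (d²=1570202677.00)
P7 → East (d²=893298445.00)

Central, Central, Upper, East, Lower, East, East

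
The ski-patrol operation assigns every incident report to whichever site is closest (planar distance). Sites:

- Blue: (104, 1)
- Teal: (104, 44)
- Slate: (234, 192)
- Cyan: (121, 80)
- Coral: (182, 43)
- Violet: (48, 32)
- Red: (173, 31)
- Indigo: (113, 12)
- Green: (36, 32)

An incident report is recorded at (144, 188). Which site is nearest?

Squared distances to each site:
Blue: 36569.000; Teal: 22336.000; Slate: 8116.000; Cyan: 12193.000; Coral: 22469.000; Violet: 33552.000; Red: 25490.000; Indigo: 31937.000; Green: 36000.000.
Minimum at Slate.

Slate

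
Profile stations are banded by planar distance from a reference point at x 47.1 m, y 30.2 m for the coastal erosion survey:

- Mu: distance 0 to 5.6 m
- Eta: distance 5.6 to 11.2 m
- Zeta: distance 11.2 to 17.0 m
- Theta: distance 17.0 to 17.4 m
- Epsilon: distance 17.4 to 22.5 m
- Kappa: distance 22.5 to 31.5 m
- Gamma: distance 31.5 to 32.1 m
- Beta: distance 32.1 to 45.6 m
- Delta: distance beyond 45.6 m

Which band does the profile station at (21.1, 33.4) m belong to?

Kappa

Distance = √((21.1−47.1)² + (33.4−30.2)²) = √(676.000 + 10.240) = 26.196 m.
22.5 ≤ 26.196 < 31.5 → Kappa.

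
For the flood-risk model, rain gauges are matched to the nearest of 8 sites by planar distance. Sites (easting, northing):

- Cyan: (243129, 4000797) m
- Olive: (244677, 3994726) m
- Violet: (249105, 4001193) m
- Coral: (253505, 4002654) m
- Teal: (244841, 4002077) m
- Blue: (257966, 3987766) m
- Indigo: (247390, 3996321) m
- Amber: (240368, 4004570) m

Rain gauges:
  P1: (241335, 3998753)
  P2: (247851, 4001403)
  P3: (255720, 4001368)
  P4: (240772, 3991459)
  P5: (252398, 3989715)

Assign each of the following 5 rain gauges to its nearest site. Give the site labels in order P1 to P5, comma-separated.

Cyan, Violet, Coral, Olive, Blue

P1 → Cyan (d²=7396372.00)
P2 → Violet (d²=1616616.00)
P3 → Coral (d²=6560021.00)
P4 → Olive (d²=25922314.00)
P5 → Blue (d²=34801225.00)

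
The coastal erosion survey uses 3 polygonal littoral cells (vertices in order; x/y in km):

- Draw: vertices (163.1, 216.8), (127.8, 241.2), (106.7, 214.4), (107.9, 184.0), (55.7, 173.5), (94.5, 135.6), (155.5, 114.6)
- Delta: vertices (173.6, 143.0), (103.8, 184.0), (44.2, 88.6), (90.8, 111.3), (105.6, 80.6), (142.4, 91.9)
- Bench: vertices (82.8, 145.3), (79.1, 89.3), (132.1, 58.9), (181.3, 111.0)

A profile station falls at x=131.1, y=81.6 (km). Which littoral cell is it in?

Cast a ray rightward from (131.1, 81.6). For each polygon, the edges (by vertex number in listed order) whose endpoints lie on opposite sides of y = 81.6, where each meets that height, and whether that is right or left of the point:
Draw: no edge straddles that height → 0 crossings.
Delta: 4–5 at x≈105.12 (left), 5–6 at x≈108.86 (left) → 0 crossings.
Bench: 2–3 at x≈92.52 (left), 3–4 at x≈153.54 (right) → 1 crossing.
Only Bench has an odd count, so the point is inside Bench.

Bench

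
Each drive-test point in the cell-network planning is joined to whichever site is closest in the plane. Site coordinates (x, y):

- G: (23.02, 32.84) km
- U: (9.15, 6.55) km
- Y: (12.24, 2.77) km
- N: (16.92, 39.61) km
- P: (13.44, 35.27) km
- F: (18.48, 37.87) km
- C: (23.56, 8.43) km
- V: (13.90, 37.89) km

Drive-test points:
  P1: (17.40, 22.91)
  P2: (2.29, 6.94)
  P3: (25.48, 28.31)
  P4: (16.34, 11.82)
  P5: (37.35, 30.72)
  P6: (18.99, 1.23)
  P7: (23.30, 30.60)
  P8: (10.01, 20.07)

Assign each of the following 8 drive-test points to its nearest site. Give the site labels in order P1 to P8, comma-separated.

G, U, G, C, G, Y, G, U

P1 → G (d²=130.19)
P2 → U (d²=47.21)
P3 → G (d²=26.57)
P4 → C (d²=63.62)
P5 → G (d²=209.84)
P6 → Y (d²=47.93)
P7 → G (d²=5.10)
P8 → U (d²=183.53)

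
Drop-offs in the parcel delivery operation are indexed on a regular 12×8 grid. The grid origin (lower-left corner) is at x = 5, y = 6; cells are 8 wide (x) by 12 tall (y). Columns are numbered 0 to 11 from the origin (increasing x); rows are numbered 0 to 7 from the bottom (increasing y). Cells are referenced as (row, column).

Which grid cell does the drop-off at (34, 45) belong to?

(3, 3)

Column index: ⌊(34 − 5) / 8⌋ = ⌊3.625⌋ = 3
Row offset from origin: ⌊(45 − 6) / 12⌋ = ⌊3.250⌋ = 3 → row 3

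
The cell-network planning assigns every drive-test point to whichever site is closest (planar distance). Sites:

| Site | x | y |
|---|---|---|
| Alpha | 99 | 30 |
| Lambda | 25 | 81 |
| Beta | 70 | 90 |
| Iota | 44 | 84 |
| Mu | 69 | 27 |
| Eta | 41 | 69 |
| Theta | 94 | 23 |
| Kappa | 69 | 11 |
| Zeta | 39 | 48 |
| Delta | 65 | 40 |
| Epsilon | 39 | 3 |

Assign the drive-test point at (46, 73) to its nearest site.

Squared distances to each site:
Alpha: 4658.000; Lambda: 505.000; Beta: 865.000; Iota: 125.000; Mu: 2645.000; Eta: 41.000; Theta: 4804.000; Kappa: 4373.000; Zeta: 674.000; Delta: 1450.000; Epsilon: 4949.000.
Minimum at Eta.

Eta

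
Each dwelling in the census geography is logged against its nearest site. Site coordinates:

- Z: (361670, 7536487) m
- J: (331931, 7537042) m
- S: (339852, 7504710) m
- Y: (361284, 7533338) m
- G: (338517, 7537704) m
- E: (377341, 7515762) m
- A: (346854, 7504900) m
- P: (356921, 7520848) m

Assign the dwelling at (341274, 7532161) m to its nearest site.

G

Squared distances to each site:
Z: 434711092.000; J: 111115810.000; S: 755579485.000; Y: 401785429.000; G: 38325898.000; E: 1569755690.000; A: 774298521.000; P: 372812578.000.
Minimum at G.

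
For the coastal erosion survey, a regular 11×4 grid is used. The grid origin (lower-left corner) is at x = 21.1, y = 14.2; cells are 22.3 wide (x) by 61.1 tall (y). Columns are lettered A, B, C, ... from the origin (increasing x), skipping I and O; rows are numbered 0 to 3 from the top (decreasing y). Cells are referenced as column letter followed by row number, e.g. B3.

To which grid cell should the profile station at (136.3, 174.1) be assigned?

Column index: ⌊(136.3 − 21.1) / 22.3⌋ = ⌊5.166⌋ = 5 → column F
Row offset from origin: ⌊(174.1 − 14.2) / 61.1⌋ = ⌊2.617⌋ = 2 → row 1 (counted from top)

F1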